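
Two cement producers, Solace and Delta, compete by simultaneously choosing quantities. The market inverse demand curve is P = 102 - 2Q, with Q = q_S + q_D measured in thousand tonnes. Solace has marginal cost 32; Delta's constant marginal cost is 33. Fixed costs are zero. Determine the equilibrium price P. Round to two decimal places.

55.67

Solace's profit: π_S = (102 - 2Q)q_S - (32q_S). Setting ∂π_S/∂q_S = 0: 70 - 4q_S - 2(q_D) = 0.
Delta's profit: π_D = (102 - 2Q)q_D - (33q_D). Setting ∂π_D/∂q_D = 0: 69 - 4q_D - 2(q_S) = 0.
Best responses: q_S = (70 - 2q_D)/4, q_D = (69 - 2q_S)/4.
Substituting one into the other gives q_S = 71/6 and q_D = 34/3.
Total output Q = 139/6, so price P = 102 - 2·(139/6) = 167/3.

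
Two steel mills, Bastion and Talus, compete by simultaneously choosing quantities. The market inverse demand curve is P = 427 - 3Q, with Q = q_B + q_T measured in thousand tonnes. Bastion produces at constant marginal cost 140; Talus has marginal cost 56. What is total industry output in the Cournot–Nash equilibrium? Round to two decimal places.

Bastion's profit: π_B = (427 - 3Q)q_B - (140q_B). Setting ∂π_B/∂q_B = 0: 287 - 6q_B - 3(q_T) = 0.
Talus's profit: π_T = (427 - 3Q)q_T - (56q_T). Setting ∂π_T/∂q_T = 0: 371 - 6q_T - 3(q_B) = 0.
Best responses: q_B = (287 - 3q_T)/6, q_T = (371 - 3q_B)/6.
Substituting one into the other gives q_B = 203/9 and q_T = 455/9.
Total output Q = 203/9 + 455/9 = 658/9.

73.11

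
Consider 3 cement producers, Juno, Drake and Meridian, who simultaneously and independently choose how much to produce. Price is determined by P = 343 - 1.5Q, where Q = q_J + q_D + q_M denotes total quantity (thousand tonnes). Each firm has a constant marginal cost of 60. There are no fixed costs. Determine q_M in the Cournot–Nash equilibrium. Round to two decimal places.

Each firm earns π_i = (343 - 1.5Q)q_i - 60q_i.
Setting ∂π_i/∂q_i = 0 with rivals' quantities fixed: 283 - 3q_i - (3/2)·Σ_{j≠i} q_j = 0.
By symmetry each firm produces the same amount; substituting Σ_{j≠i} q_j = 2q_i yields q_i = 283/6.

47.17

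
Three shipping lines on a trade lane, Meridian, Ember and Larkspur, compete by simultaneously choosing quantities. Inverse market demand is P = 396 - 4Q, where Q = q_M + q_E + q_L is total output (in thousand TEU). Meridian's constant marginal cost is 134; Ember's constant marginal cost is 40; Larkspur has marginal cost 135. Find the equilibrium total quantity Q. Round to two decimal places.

54.94

Meridian's profit: π_M = (396 - 4Q)q_M - (134q_M). Setting ∂π_M/∂q_M = 0: 262 - 8q_M - 4(q_E + q_L) = 0.
Ember's first-order condition: 356 - 8q_E - 4(q_M + q_L) = 0.
Larkspur's first-order condition: 261 - 8q_L - 4(q_M + q_E) = 0.
Summing all 3 equations gives 879 − 16Q = 0, hence Q = 879/16.
Back-substituting: q_M = (262 − 879/4)/4 = 169/16, q_E = (356 − 879/4)/4 = 545/16, q_L = (261 − 879/4)/4 = 165/16.
Total output Q = 169/16 + 545/16 + 165/16 = 879/16.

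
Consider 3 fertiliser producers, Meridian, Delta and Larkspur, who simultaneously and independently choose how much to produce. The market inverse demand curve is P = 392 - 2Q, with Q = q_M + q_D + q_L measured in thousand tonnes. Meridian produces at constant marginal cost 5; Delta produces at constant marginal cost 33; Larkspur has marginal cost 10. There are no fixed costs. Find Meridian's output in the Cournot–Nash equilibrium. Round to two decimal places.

Meridian's profit: π_M = (392 - 2Q)q_M - (5q_M). Setting ∂π_M/∂q_M = 0: 387 - 4q_M - 2(q_D + q_L) = 0.
Delta's first-order condition: 359 - 4q_D - 2(q_M + q_L) = 0.
Larkspur's profit: π_L = (392 - 2Q)q_L - (10q_L). Setting ∂π_L/∂q_L = 0: 382 - 4q_L - 2(q_M + q_D) = 0.
Adding the 3 conditions: 1128 − 4Q − 4Q = 0, i.e. Q = 141.
Back-substituting: q_M = (387 − 282)/2 = 105/2, q_D = (359 − 282)/2 = 77/2, q_L = (382 − 282)/2 = 50.

52.50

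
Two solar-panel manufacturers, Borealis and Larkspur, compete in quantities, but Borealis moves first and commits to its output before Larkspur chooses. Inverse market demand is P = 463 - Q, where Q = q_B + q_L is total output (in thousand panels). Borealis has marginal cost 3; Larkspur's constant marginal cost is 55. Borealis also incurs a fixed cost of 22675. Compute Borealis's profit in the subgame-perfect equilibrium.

The follower Larkspur best-responds to any q_B: π_L = (463 - Q)q_L - 55q_L.
Setting the follower's marginal profit to zero, 408 - q_B - 2q_L = 0, i.e. q_L = (408 - q_B)/2.
Borealis substitutes q_L(q_B) into its own profit: π_B = q_B(463 - q_B - (408 - q_B)/2) - 3q_B = (259 - (1/2)q_B)q_B - 3q_B.
Leader FOC: 256 - q_B = 0, so q_B = 256.
Then q_L = (408 - 256)/2 = 76.
Price P = 463 - 332 = 131.
Borealis's profit: (131 - 3)·256 - 22675 = 10093.

10093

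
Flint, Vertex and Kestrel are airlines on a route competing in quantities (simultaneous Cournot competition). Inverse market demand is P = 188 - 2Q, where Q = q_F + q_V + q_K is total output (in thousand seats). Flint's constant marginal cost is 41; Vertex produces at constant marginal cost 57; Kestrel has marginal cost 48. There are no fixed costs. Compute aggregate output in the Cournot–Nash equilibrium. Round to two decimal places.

52.25

Flint's profit: π_F = (188 - 2Q)q_F - (41q_F). Setting ∂π_F/∂q_F = 0: 147 - 4q_F - 2(q_V + q_K) = 0.
Vertex's profit: π_V = (188 - 2Q)q_V - (57q_V). Setting ∂π_V/∂q_V = 0: 131 - 4q_V - 2(q_F + q_K) = 0.
Kestrel's profit: π_K = (188 - 2Q)q_K - (48q_K). Setting ∂π_K/∂q_K = 0: 140 - 4q_K - 2(q_F + q_V) = 0.
Adding the 3 conditions: 418 − 4Q − 4Q = 0, i.e. Q = 209/4.
Back-substituting: q_F = (147 − 209/2)/2 = 85/4, q_V = (131 − 209/2)/2 = 53/4, q_K = (140 − 209/2)/2 = 71/4.
Total output Q = 85/4 + 53/4 + 71/4 = 209/4.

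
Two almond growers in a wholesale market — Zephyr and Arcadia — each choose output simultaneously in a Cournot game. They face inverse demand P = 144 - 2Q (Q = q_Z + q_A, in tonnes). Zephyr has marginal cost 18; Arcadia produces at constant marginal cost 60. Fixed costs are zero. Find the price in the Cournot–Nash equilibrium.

74

Zephyr's profit: π_Z = (144 - 2Q)q_Z - (18q_Z). Setting ∂π_Z/∂q_Z = 0: 126 - 4q_Z - 2(q_A) = 0.
Arcadia's profit: π_A = (144 - 2Q)q_A - (60q_A). Setting ∂π_A/∂q_A = 0: 84 - 4q_A - 2(q_Z) = 0.
So q_Z = (126 - 2q_A)/4 and q_A = (84 - 2q_Z)/4.
Solving the pair: q_Z = 28, q_A = 7.
Total output Q = 35, so price P = 144 - 2·35 = 74.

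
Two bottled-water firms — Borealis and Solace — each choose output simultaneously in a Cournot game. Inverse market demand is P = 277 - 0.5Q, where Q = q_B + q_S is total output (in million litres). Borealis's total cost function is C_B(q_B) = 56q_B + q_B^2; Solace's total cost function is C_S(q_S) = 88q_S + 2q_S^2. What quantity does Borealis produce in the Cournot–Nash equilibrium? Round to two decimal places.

68.51

Borealis's profit: π_B = (277 - 0.5Q)q_B - (56q_B + q_B²). Setting ∂π_B/∂q_B = 0: 221 - 3q_B - (1/2)(q_S) = 0.
Solace's first-order condition: 189 - 5q_S - (1/2)(q_B) = 0.
Best responses: q_B = (221 - (1/2)q_S)/3, q_S = (189 - (1/2)q_B)/5.
Substituting one into the other gives q_B = 68.5085 and q_S = 1826/59.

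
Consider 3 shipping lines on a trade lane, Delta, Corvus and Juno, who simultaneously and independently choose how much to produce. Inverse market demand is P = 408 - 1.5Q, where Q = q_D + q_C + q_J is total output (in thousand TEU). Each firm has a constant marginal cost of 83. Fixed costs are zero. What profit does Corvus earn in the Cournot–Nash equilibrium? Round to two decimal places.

A representative firm's profit is π_i = q_i(408 - 1.5Q) - 83q_i.
Setting ∂π_i/∂q_i = 0 with rivals' quantities fixed: 325 - 3q_i - (3/2)·Σ_{j≠i} q_j = 0.
With identical firms every q_j equals q_i, so Σ_{j≠i} q_j = 2q_i and 325 = 6q_i, giving q_i = 325/6.
Price P = 408 - (3/2)·(325/2) = 657/4.
Corvus's profit: (657/4 - 83)·(325/6) = 4401.0417.

4401.04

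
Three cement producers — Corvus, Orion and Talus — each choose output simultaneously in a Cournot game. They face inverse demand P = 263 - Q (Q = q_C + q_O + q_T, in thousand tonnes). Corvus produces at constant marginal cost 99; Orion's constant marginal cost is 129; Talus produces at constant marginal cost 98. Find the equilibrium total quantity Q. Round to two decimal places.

Corvus's profit: π_C = (263 - Q)q_C - (99q_C). Setting ∂π_C/∂q_C = 0: 164 - 2q_C - (q_O + q_T) = 0.
Orion's first-order condition: 134 - 2q_O - (q_C + q_T) = 0.
Talus's profit: π_T = (263 - Q)q_T - (98q_T). Setting ∂π_T/∂q_T = 0: 165 - 2q_T - (q_C + q_O) = 0.
Adding the 3 first-order conditions: 463 − 4Q = 0, so Q = 463/4.
Back-substituting: q_C = (164 − 463/4) = 193/4, q_O = (134 − 463/4) = 73/4, q_T = (165 − 463/4) = 197/4.
Total output Q = 193/4 + 73/4 + 197/4 = 463/4.

115.75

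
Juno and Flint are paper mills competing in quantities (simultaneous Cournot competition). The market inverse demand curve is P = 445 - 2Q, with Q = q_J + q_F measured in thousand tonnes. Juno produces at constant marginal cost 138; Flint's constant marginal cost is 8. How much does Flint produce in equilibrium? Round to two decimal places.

Juno's profit: π_J = (445 - 2Q)q_J - (138q_J). Setting ∂π_J/∂q_J = 0: 307 - 4q_J - 2(q_F) = 0.
Flint's first-order condition: 437 - 4q_F - 2(q_J) = 0.
Rearranging gives the reaction functions q_J = (307 - 2q_F)/4 and q_F = (437 - 2q_J)/4.
Solving the pair: q_J = 59/2, q_F = 189/2.

94.50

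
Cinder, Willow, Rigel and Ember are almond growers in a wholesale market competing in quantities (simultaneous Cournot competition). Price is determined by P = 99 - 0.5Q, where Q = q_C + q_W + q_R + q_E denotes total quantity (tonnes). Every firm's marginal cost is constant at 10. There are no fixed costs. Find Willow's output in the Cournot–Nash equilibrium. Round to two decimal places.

35.60

A representative firm's profit is π_i = q_i(99 - 0.5Q) - 10q_i.
First-order condition (treating rivals' output as given): 89 - q_i - (1/2)·Σ_{j≠i} q_j = 0.
With identical firms every q_j equals q_i, so Σ_{j≠i} q_j = 3q_i and 89 = (5/2)q_i, giving q_i = 178/5.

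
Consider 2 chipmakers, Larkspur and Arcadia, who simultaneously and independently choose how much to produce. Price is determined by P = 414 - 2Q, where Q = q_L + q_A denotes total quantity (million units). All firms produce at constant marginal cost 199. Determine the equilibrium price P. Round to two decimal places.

Each firm earns π_i = (414 - 2Q)q_i - 199q_i.
Setting ∂π_i/∂q_i = 0 with rivals' quantities fixed: 215 - 4q_i - 2q_j = 0.
By symmetry each firm produces the same amount; substituting q_j = q_i yields q_i = 215/6.
Total output Q = 215/3, so price P = 414 - 2·(215/3) = 812/3.

270.67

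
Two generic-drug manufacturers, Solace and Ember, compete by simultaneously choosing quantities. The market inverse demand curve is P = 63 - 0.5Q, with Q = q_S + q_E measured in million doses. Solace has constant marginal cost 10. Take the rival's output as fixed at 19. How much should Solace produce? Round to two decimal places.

43.50

With the rival's output fixed at 19, Solace's profit is π_S = (63 - (1/2)·19 - (1/2)q_S)q_S - (10q_S) = (107/2 - (1/2)q_S)q_S - (10q_S).
∂π_S/∂q_S = 87/2 - q_S = 0, so q_S = 87/2.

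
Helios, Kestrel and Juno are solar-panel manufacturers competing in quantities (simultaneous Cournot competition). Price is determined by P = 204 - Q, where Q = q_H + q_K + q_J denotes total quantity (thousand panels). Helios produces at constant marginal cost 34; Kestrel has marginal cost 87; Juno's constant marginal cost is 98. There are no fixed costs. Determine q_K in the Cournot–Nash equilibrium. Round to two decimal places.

18.75

Helios's profit: π_H = (204 - Q)q_H - (34q_H). Setting ∂π_H/∂q_H = 0: 170 - 2q_H - (q_K + q_J) = 0.
Kestrel's profit: π_K = (204 - Q)q_K - (87q_K). Setting ∂π_K/∂q_K = 0: 117 - 2q_K - (q_H + q_J) = 0.
Juno's profit: π_J = (204 - Q)q_J - (98q_J). Setting ∂π_J/∂q_J = 0: 106 - 2q_J - (q_H + q_K) = 0.
Summing all 3 equations gives 393 − 4Q = 0, hence Q = 393/4.
Back-substituting: q_H = (170 − 393/4) = 287/4, q_K = (117 − 393/4) = 75/4, q_J = (106 − 393/4) = 31/4.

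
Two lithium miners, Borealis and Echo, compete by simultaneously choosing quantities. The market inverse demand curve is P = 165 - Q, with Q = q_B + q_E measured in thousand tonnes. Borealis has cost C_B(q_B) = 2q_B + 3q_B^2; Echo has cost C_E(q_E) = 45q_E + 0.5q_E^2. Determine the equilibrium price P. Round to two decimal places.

114.30

Borealis's profit: π_B = (165 - Q)q_B - (2q_B + 3q_B²). Setting ∂π_B/∂q_B = 0: 163 - 8q_B - (q_E) = 0.
Echo's profit: π_E = (165 - Q)q_E - (45q_E + (1/2)q_E²). Setting ∂π_E/∂q_E = 0: 120 - 3q_E - (q_B) = 0.
Rearranging gives the reaction functions q_B = (163 - q_E)/8 and q_E = (120 - q_B)/3.
Substituting one into the other gives q_B = 369/23 and q_E = 797/23.
Total output Q = 1166/23, so price P = 165 - 1166/23 = 114.3043.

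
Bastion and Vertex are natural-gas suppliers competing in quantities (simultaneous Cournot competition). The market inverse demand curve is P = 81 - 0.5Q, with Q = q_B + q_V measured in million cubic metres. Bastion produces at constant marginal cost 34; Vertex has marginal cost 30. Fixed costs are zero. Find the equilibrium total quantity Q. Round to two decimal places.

65.33

Bastion's profit: π_B = (81 - 0.5Q)q_B - (34q_B). Setting ∂π_B/∂q_B = 0: 47 - q_B - (1/2)(q_V) = 0.
Vertex's profit: π_V = (81 - 0.5Q)q_V - (30q_V). Setting ∂π_V/∂q_V = 0: 51 - q_V - (1/2)(q_B) = 0.
Rearranging gives the reaction functions q_B = (47 - (1/2)q_V) and q_V = (51 - (1/2)q_B).
Substituting one into the other gives q_B = 86/3 and q_V = 110/3.
Total output Q = 86/3 + 110/3 = 196/3.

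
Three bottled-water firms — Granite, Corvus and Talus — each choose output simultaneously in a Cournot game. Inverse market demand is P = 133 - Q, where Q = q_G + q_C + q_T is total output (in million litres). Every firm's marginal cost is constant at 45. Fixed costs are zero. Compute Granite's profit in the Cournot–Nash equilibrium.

484

A representative firm's profit is π_i = q_i(133 - Q) - 45q_i.
Setting ∂π_i/∂q_i = 0 with rivals' quantities fixed: 88 - 2q_i - Σ_{j≠i} q_j = 0.
By symmetry each firm produces the same amount; substituting Σ_{j≠i} q_j = 2q_i yields q_i = 88/4 = 22.
Price P = 133 - 66 = 67.
Granite's profit: (67 - 45)·22 = 484.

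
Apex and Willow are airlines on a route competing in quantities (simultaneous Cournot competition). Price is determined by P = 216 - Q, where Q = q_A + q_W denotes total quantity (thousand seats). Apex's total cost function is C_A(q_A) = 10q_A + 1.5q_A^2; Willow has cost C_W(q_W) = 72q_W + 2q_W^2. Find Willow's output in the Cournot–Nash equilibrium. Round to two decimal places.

17.72

Apex's profit: π_A = (216 - Q)q_A - (10q_A + (3/2)q_A²). Setting ∂π_A/∂q_A = 0: 206 - 5q_A - (q_W) = 0.
Willow's first-order condition: 144 - 6q_W - (q_A) = 0.
So q_A = (206 - q_W)/5 and q_W = (144 - q_A)/6.
Substituting one into the other gives q_A = 1092/29 and q_W = 514/29.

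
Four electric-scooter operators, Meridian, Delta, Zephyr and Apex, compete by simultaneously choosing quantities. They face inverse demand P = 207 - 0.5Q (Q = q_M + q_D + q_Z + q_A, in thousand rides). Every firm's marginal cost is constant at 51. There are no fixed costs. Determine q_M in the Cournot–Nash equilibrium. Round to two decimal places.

62.40

Each firm earns π_i = (207 - 0.5Q)q_i - 51q_i.
Setting ∂π_i/∂q_i = 0 with rivals' quantities fixed: 156 - q_i - (1/2)·Σ_{j≠i} q_j = 0.
With identical firms every q_j equals q_i, so Σ_{j≠i} q_j = 3q_i and 156 = (5/2)q_i, giving q_i = 312/5.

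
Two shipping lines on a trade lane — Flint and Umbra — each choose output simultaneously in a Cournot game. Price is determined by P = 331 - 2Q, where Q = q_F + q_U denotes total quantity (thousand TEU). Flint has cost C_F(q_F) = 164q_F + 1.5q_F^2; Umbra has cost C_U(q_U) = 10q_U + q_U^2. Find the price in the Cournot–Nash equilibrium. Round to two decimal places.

211.37

Flint's profit: π_F = (331 - 2Q)q_F - (164q_F + (3/2)q_F²). Setting ∂π_F/∂q_F = 0: 167 - 7q_F - 2(q_U) = 0.
Umbra's profit: π_U = (331 - 2Q)q_U - (10q_U + q_U²). Setting ∂π_U/∂q_U = 0: 321 - 6q_U - 2(q_F) = 0.
Best responses: q_F = (167 - 2q_U)/7, q_U = (321 - 2q_F)/6.
Solving the pair: q_F = 180/19, q_U = 1913/38.
Total output Q = 59.8158, so price P = 331 - 2·59.8158 = 211.3684.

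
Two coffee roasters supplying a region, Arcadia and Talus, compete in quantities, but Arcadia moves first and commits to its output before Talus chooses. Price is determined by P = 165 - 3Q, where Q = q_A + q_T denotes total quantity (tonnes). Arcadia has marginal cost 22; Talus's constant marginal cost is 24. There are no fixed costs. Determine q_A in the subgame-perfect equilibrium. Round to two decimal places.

24.17

Solve by backward induction. Given q_A, the follower Talus maximises π_T = (165 - 3q_A - 3q_T)q_T - 24q_T.
Setting the follower's marginal profit to zero, 141 - 3q_A - 6q_T = 0, i.e. q_T = (141 - 3q_A)/6.
Arcadia substitutes q_T(q_A) into its own profit: π_A = q_A(165 - 3q_A - (141 - 3q_A)/2) - 22q_A = (189/2 - (3/2)q_A)q_A - 22q_A.
Leader FOC: 145/2 - 3q_A = 0, so q_A = 145/6.
Then q_T = (141 - 3·(145/6))/6 = 137/12.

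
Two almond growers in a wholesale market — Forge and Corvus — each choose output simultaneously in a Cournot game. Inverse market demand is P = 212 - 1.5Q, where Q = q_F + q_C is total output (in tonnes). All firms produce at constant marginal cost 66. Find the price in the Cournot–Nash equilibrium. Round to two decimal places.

114.67

A representative firm's profit is π_i = q_i(212 - 1.5Q) - 66q_i.
Setting ∂π_i/∂q_i = 0 with rivals' quantities fixed: 146 - 3q_i - (3/2)q_j = 0.
With identical firms every q_j equals q_i, so q_j = q_i and 146 = (9/2)q_i, giving q_i = 292/9.
Total output Q = 584/9, so price P = 212 - (3/2)·(584/9) = 344/3.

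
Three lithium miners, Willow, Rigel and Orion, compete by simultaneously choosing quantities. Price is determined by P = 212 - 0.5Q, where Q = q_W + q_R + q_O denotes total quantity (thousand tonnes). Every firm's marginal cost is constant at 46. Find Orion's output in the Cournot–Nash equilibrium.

A representative firm's profit is π_i = q_i(212 - 0.5Q) - 46q_i.
First-order condition (treating rivals' output as given): 166 - q_i - (1/2)·Σ_{j≠i} q_j = 0.
By symmetry each firm produces the same amount; substituting Σ_{j≠i} q_j = 2q_i yields q_i = 166/2 = 83.

83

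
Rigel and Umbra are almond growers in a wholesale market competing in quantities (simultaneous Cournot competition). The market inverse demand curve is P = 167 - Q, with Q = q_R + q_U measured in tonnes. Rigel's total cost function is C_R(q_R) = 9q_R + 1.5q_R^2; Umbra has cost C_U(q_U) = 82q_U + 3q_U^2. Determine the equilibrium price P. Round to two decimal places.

Rigel's profit: π_R = (167 - Q)q_R - (9q_R + (3/2)q_R²). Setting ∂π_R/∂q_R = 0: 158 - 5q_R - (q_U) = 0.
Umbra's first-order condition: 85 - 8q_U - (q_R) = 0.
Rearranging gives the reaction functions q_R = (158 - q_U)/5 and q_U = (85 - q_R)/8.
Substituting one into the other gives q_R = 393/13 and q_U = 89/13.
Total output Q = 482/13, so price P = 167 - 482/13 = 1689/13.

129.92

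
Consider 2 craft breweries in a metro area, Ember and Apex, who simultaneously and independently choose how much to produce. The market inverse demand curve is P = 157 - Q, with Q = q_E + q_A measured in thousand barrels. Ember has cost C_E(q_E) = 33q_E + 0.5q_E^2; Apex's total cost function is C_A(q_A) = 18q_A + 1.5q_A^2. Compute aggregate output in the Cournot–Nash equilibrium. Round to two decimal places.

55.29

Ember's profit: π_E = (157 - Q)q_E - (33q_E + (1/2)q_E²). Setting ∂π_E/∂q_E = 0: 124 - 3q_E - (q_A) = 0.
Apex's first-order condition: 139 - 5q_A - (q_E) = 0.
Rearranging gives the reaction functions q_E = (124 - q_A)/3 and q_A = (139 - q_E)/5.
Solving the pair: q_E = 481/14, q_A = 293/14.
Total output Q = 481/14 + 293/14 = 387/7.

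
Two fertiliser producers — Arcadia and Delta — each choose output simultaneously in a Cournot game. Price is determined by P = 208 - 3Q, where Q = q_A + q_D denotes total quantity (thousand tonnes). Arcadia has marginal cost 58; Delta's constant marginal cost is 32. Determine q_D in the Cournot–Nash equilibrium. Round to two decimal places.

22.44

Arcadia's profit: π_A = (208 - 3Q)q_A - (58q_A). Setting ∂π_A/∂q_A = 0: 150 - 6q_A - 3(q_D) = 0.
Delta's profit: π_D = (208 - 3Q)q_D - (32q_D). Setting ∂π_D/∂q_D = 0: 176 - 6q_D - 3(q_A) = 0.
Best responses: q_A = (150 - 3q_D)/6, q_D = (176 - 3q_A)/6.
Substituting one into the other gives q_A = 124/9 and q_D = 202/9.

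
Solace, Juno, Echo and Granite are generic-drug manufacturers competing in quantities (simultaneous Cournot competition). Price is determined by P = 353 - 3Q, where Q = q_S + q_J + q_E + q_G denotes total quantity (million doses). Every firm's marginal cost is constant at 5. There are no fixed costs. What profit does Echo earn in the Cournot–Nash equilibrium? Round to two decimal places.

1614.72

A representative firm's profit is π_i = q_i(353 - 3Q) - 5q_i.
First-order condition (treating rivals' output as given): 348 - 6q_i - 3·Σ_{j≠i} q_j = 0.
With identical firms every q_j equals q_i, so Σ_{j≠i} q_j = 3q_i and 348 = 15q_i, giving q_i = 116/5.
Price P = 353 - 3·(464/5) = 373/5.
Echo's profit: (373/5 - 5)·(116/5) = 1614.7200.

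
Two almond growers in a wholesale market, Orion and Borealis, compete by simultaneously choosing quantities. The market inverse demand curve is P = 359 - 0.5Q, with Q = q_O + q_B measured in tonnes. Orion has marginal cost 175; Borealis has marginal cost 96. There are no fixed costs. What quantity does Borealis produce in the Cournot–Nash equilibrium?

Orion's profit: π_O = (359 - 0.5Q)q_O - (175q_O). Setting ∂π_O/∂q_O = 0: 184 - q_O - (1/2)(q_B) = 0.
Borealis's first-order condition: 263 - q_B - (1/2)(q_O) = 0.
Rearranging gives the reaction functions q_O = (184 - (1/2)q_B) and q_B = (263 - (1/2)q_O).
Substituting one into the other gives q_O = 70 and q_B = 228.

228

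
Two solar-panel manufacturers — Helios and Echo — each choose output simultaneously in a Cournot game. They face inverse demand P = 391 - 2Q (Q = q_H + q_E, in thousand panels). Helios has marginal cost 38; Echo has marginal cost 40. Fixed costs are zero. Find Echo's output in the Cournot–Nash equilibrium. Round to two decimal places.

58.17

Helios's profit: π_H = (391 - 2Q)q_H - (38q_H). Setting ∂π_H/∂q_H = 0: 353 - 4q_H - 2(q_E) = 0.
Echo's profit: π_E = (391 - 2Q)q_E - (40q_E). Setting ∂π_E/∂q_E = 0: 351 - 4q_E - 2(q_H) = 0.
So q_H = (353 - 2q_E)/4 and q_E = (351 - 2q_H)/4.
Solving the pair: q_H = 355/6, q_E = 349/6.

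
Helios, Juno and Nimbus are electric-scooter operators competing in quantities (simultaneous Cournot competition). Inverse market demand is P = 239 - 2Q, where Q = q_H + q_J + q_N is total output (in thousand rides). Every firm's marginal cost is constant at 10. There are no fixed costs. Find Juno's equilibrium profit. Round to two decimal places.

Each firm earns π_i = (239 - 2Q)q_i - 10q_i.
First-order condition (treating rivals' output as given): 229 - 4q_i - 2·Σ_{j≠i} q_j = 0.
With identical firms every q_j equals q_i, so Σ_{j≠i} q_j = 2q_i and 229 = 8q_i, giving q_i = 229/8.
Price P = 239 - 2·(687/8) = 269/4.
Juno's profit: (269/4 - 10)·(229/8) = 1638.7813.

1638.78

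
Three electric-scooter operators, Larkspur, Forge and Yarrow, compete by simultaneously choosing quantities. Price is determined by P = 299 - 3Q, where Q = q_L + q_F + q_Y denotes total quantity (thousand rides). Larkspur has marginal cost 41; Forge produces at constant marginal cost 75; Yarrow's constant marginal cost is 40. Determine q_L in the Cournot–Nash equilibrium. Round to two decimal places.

24.25

Larkspur's profit: π_L = (299 - 3Q)q_L - (41q_L). Setting ∂π_L/∂q_L = 0: 258 - 6q_L - 3(q_F + q_Y) = 0.
Forge's first-order condition: 224 - 6q_F - 3(q_L + q_Y) = 0.
Yarrow's first-order condition: 259 - 6q_Y - 3(q_L + q_F) = 0.
Adding the 3 conditions: 741 − 6Q − 6Q = 0, i.e. Q = 247/4.
Back-substituting: q_L = (258 − 741/4)/3 = 97/4, q_F = (224 − 741/4)/3 = 155/12, q_Y = (259 − 741/4)/3 = 295/12.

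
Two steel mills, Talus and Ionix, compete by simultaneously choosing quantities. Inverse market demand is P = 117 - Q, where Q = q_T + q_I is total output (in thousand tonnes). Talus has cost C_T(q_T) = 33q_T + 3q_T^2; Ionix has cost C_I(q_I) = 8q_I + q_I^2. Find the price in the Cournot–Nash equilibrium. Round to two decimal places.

84.26

Talus's profit: π_T = (117 - Q)q_T - (33q_T + 3q_T²). Setting ∂π_T/∂q_T = 0: 84 - 8q_T - (q_I) = 0.
Ionix's profit: π_I = (117 - Q)q_I - (8q_I + q_I²). Setting ∂π_I/∂q_I = 0: 109 - 4q_I - (q_T) = 0.
Rearranging gives the reaction functions q_T = (84 - q_I)/8 and q_I = (109 - q_T)/4.
Substituting one into the other gives q_T = 227/31 and q_I = 788/31.
Total output Q = 1015/31, so price P = 117 - 1015/31 = 84.2581.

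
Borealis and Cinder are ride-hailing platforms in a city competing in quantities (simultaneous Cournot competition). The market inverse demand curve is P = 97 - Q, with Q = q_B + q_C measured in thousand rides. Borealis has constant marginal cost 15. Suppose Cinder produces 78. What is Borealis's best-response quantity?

With the rival's output fixed at 78, Borealis's profit is π_B = (97 - 78 - q_B)q_B - (15q_B) = (19 - q_B)q_B - (15q_B).
∂π_B/∂q_B = 4 - 2q_B = 0, so q_B = 2.

2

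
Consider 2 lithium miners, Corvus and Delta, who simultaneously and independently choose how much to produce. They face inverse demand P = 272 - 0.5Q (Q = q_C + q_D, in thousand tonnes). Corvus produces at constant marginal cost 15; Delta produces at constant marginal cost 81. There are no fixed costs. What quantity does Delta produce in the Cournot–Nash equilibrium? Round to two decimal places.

Corvus's profit: π_C = (272 - 0.5Q)q_C - (15q_C). Setting ∂π_C/∂q_C = 0: 257 - q_C - (1/2)(q_D) = 0.
Delta's first-order condition: 191 - q_D - (1/2)(q_C) = 0.
Best responses: q_C = (257 - (1/2)q_D), q_D = (191 - (1/2)q_C).
Solving the pair: q_C = 646/3, q_D = 250/3.

83.33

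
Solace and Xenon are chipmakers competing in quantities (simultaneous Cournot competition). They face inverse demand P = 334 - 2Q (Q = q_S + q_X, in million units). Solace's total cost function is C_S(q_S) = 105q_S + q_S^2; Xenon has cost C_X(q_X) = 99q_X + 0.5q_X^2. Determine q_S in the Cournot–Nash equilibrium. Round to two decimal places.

25.96

Solace's profit: π_S = (334 - 2Q)q_S - (105q_S + q_S²). Setting ∂π_S/∂q_S = 0: 229 - 6q_S - 2(q_X) = 0.
Xenon's profit: π_X = (334 - 2Q)q_X - (99q_X + (1/2)q_X²). Setting ∂π_X/∂q_X = 0: 235 - 5q_X - 2(q_S) = 0.
Best responses: q_S = (229 - 2q_X)/6, q_X = (235 - 2q_S)/5.
Solving the pair: q_S = 675/26, q_X = 476/13.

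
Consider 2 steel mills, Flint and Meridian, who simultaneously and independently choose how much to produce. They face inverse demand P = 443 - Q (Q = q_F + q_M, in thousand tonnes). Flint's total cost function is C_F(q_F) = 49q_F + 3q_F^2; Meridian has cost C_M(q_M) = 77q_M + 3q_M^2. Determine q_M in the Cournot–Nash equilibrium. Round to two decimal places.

Flint's profit: π_F = (443 - Q)q_F - (49q_F + 3q_F²). Setting ∂π_F/∂q_F = 0: 394 - 8q_F - (q_M) = 0.
Meridian's profit: π_M = (443 - Q)q_M - (77q_M + 3q_M²). Setting ∂π_M/∂q_M = 0: 366 - 8q_M - (q_F) = 0.
Best responses: q_F = (394 - q_M)/8, q_M = (366 - q_F)/8.
Substituting one into the other gives q_F = 398/9 and q_M = 362/9.

40.22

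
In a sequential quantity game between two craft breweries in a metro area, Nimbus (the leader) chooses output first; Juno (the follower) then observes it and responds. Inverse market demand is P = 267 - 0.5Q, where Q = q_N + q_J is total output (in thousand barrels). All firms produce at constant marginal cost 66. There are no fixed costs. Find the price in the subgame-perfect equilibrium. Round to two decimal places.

Solve by backward induction. Given q_N, the follower Juno maximises π_J = (267 - (1/2)q_N - (1/2)q_J)q_J - 66q_J.
Follower FOC: 201 - (1/2)q_N - q_J = 0, so q_J(q_N) = (201 - (1/2)q_N).
Nimbus substitutes q_J(q_N) into its own profit: π_N = q_N(267 - (1/2)q_N - (201 - (1/2)q_N)/2) - 66q_N = (333/2 - (1/4)q_N)q_N - 66q_N.
Leader FOC: 201/2 - (1/2)q_N = 0, so q_N = 201.
Then q_J = (201 - (1/2)·201) = 201/2.
Total output Q = 603/2, so price P = 267 - (1/2)·(603/2) = 465/4.

116.25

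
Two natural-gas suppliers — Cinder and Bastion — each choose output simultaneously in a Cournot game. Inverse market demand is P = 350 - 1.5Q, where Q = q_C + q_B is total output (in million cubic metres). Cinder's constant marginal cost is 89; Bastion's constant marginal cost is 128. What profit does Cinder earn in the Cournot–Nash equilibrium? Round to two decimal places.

6666.67

Cinder's profit: π_C = (350 - 1.5Q)q_C - (89q_C). Setting ∂π_C/∂q_C = 0: 261 - 3q_C - (3/2)(q_B) = 0.
Bastion's profit: π_B = (350 - 1.5Q)q_B - (128q_B). Setting ∂π_B/∂q_B = 0: 222 - 3q_B - (3/2)(q_C) = 0.
So q_C = (261 - (3/2)q_B)/3 and q_B = (222 - (3/2)q_C)/3.
Substituting one into the other gives q_C = 200/3 and q_B = 122/3.
Price P = 350 - (3/2)·(322/3) = 189.
Cinder's profit: (189 - 89)·(200/3) = 6666.6667.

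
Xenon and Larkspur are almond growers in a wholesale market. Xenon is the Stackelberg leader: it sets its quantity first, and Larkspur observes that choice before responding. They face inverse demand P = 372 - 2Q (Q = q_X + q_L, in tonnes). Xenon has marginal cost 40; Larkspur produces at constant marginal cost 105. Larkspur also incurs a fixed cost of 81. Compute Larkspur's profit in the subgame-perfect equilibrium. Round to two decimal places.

Solve by backward induction. Given q_X, the follower Larkspur maximises π_L = (372 - 2q_X - 2q_L)q_L - 105q_L.
Setting the follower's marginal profit to zero, 267 - 2q_X - 4q_L = 0, i.e. q_L = (267 - 2q_X)/4.
The leader anticipates this reaction. Substituting into P = 372 - 2Q gives P = 477/2 - q_X, so π_X = (477/2 - q_X)q_X - 40q_X.
Leader FOC: 397/2 - 2q_X = 0, so q_X = 397/4.
Then q_L = (267 - 2·(397/4))/4 = 137/8.
Price P = 372 - 2·(931/8) = 557/4.
Larkspur's profit: (557/4 - 105)·(137/8) - 81 = 505.5313.

505.53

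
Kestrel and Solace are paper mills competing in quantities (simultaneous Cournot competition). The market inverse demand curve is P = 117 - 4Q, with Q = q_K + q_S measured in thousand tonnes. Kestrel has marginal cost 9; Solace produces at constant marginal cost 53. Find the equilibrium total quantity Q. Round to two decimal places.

Kestrel's profit: π_K = (117 - 4Q)q_K - (9q_K). Setting ∂π_K/∂q_K = 0: 108 - 8q_K - 4(q_S) = 0.
Solace's first-order condition: 64 - 8q_S - 4(q_K) = 0.
Rearranging gives the reaction functions q_K = (108 - 4q_S)/8 and q_S = (64 - 4q_K)/8.
Solving the pair: q_K = 38/3, q_S = 5/3.
Total output Q = 38/3 + 5/3 = 43/3.

14.33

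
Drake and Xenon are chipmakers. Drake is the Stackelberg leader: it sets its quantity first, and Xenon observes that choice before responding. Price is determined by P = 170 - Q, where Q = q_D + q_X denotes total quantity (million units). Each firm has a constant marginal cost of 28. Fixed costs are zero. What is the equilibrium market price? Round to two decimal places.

63.50

Solve by backward induction. Given q_D, the follower Xenon maximises π_X = (170 - q_D - q_X)q_X - 28q_X.
Follower FOC: 142 - q_D - 2q_X = 0, so q_X(q_D) = (142 - q_D)/2.
The leader anticipates this reaction. Substituting into P = 170 - Q gives P = 99 - (1/2)q_D, so π_D = (99 - (1/2)q_D)q_D - 28q_D.
Leader FOC: 71 - q_D = 0, so q_D = 71.
Then q_X = (142 - 71)/2 = 71/2.
Total output Q = 213/2, so price P = 170 - 213/2 = 127/2.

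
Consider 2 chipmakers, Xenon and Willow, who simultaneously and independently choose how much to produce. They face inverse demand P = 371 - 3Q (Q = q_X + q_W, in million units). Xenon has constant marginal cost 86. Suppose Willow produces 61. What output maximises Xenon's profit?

With the rival's output fixed at 61, Xenon's profit is π_X = (371 - 3·61 - 3q_X)q_X - (86q_X) = (188 - 3q_X)q_X - (86q_X).
∂π_X/∂q_X = 102 - 6q_X = 0, so q_X = 17.

17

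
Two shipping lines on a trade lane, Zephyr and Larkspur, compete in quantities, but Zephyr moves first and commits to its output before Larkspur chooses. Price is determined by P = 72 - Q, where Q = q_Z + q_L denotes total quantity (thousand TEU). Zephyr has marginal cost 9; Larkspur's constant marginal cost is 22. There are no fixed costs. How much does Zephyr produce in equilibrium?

The follower Larkspur best-responds to any q_Z: π_L = (72 - Q)q_L - 22q_L.
Follower FOC: 50 - q_Z - 2q_L = 0, so q_L(q_Z) = (50 - q_Z)/2.
Zephyr substitutes q_L(q_Z) into its own profit: π_Z = q_Z(72 - q_Z - (50 - q_Z)/2) - 9q_Z = (47 - (1/2)q_Z)q_Z - 9q_Z.
Maximising: ∂π_Z/∂q_Z = 38 - q_Z = 0, giving q_Z = 38.
Then q_L = (50 - 38)/2 = 6.

38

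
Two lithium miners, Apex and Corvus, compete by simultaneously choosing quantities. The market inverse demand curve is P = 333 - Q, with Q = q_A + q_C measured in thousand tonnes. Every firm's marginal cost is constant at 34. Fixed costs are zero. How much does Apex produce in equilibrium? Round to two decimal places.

99.67

A representative firm's profit is π_i = q_i(333 - Q) - 34q_i.
First-order condition (treating rivals' output as given): 299 - 2q_i - q_j = 0.
By symmetry each firm produces the same amount; substituting q_j = q_i yields q_i = 299/3.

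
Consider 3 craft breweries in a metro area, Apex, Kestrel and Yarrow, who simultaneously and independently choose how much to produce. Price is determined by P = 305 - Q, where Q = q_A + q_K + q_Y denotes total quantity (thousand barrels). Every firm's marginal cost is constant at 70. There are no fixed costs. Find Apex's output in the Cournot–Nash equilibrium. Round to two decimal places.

58.75

Each firm earns π_i = (305 - Q)q_i - 70q_i.
Setting ∂π_i/∂q_i = 0 with rivals' quantities fixed: 235 - 2q_i - Σ_{j≠i} q_j = 0.
By symmetry each firm produces the same amount; substituting Σ_{j≠i} q_j = 2q_i yields q_i = 235/4.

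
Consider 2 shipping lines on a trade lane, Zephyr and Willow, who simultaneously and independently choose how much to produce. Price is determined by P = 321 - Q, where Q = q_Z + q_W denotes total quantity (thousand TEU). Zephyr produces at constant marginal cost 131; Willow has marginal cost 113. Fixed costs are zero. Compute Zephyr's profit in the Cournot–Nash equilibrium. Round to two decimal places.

Zephyr's profit: π_Z = (321 - Q)q_Z - (131q_Z). Setting ∂π_Z/∂q_Z = 0: 190 - 2q_Z - (q_W) = 0.
Willow's first-order condition: 208 - 2q_W - (q_Z) = 0.
Best responses: q_Z = (190 - q_W)/2, q_W = (208 - q_Z)/2.
Substituting one into the other gives q_Z = 172/3 and q_W = 226/3.
Price P = 321 - 398/3 = 565/3.
Zephyr's profit: (565/3 - 131)·(172/3) = 3287.1111.

3287.11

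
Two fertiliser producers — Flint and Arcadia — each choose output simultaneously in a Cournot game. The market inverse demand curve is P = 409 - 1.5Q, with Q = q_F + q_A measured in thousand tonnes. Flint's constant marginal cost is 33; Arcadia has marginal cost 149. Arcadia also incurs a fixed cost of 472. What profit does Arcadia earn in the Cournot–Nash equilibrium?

1064

Flint's profit: π_F = (409 - 1.5Q)q_F - (33q_F). Setting ∂π_F/∂q_F = 0: 376 - 3q_F - (3/2)(q_A) = 0.
Arcadia's profit: π_A = (409 - 1.5Q)q_A - (149q_A). Setting ∂π_A/∂q_A = 0: 260 - 3q_A - (3/2)(q_F) = 0.
Best responses: q_F = (376 - (3/2)q_A)/3, q_A = (260 - (3/2)q_F)/3.
Solving the pair: q_F = 328/3, q_A = 32.
Price P = 409 - (3/2)·(424/3) = 197.
Arcadia's profit: (197 - 149)·32 - 472 = 1064.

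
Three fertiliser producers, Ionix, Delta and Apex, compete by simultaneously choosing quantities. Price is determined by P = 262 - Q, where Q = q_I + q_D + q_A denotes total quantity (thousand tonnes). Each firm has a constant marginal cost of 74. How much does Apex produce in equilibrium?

47

Each firm earns π_i = (262 - Q)q_i - 74q_i.
Setting ∂π_i/∂q_i = 0 with rivals' quantities fixed: 188 - 2q_i - Σ_{j≠i} q_j = 0.
With identical firms every q_j equals q_i, so Σ_{j≠i} q_j = 2q_i and 188 = 4q_i, giving q_i = 47.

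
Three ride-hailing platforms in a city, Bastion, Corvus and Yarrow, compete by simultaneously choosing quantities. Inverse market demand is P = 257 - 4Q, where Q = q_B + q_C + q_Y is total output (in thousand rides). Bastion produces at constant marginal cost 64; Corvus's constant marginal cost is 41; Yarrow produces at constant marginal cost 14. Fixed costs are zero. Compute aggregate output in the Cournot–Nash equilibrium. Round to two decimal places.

40.75

Bastion's profit: π_B = (257 - 4Q)q_B - (64q_B). Setting ∂π_B/∂q_B = 0: 193 - 8q_B - 4(q_C + q_Y) = 0.
Corvus's first-order condition: 216 - 8q_C - 4(q_B + q_Y) = 0.
Yarrow's profit: π_Y = (257 - 4Q)q_Y - (14q_Y). Setting ∂π_Y/∂q_Y = 0: 243 - 8q_Y - 4(q_B + q_C) = 0.
Summing all 3 equations gives 652 − 16Q = 0, hence Q = 163/4.
Back-substituting: q_B = (193 − 163)/4 = 15/2, q_C = (216 − 163)/4 = 53/4, q_Y = (243 − 163)/4 = 20.
Total output Q = 15/2 + 53/4 + 20 = 163/4.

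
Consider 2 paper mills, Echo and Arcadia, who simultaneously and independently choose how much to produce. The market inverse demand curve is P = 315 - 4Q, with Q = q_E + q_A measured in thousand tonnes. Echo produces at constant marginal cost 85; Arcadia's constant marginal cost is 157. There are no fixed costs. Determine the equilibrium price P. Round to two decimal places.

185.67

Echo's profit: π_E = (315 - 4Q)q_E - (85q_E). Setting ∂π_E/∂q_E = 0: 230 - 8q_E - 4(q_A) = 0.
Arcadia's first-order condition: 158 - 8q_A - 4(q_E) = 0.
Rearranging gives the reaction functions q_E = (230 - 4q_A)/8 and q_A = (158 - 4q_E)/8.
Substituting one into the other gives q_E = 151/6 and q_A = 43/6.
Total output Q = 97/3, so price P = 315 - 4·(97/3) = 557/3.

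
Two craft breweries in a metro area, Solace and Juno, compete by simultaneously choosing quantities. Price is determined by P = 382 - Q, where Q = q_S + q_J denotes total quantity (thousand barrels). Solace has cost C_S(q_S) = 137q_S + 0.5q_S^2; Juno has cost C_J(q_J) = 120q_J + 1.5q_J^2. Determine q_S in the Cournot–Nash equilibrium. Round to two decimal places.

Solace's profit: π_S = (382 - Q)q_S - (137q_S + (1/2)q_S²). Setting ∂π_S/∂q_S = 0: 245 - 3q_S - (q_J) = 0.
Juno's profit: π_J = (382 - Q)q_J - (120q_J + (3/2)q_J²). Setting ∂π_J/∂q_J = 0: 262 - 5q_J - (q_S) = 0.
Rearranging gives the reaction functions q_S = (245 - q_J)/3 and q_J = (262 - q_S)/5.
Substituting one into the other gives q_S = 963/14 and q_J = 541/14.

68.79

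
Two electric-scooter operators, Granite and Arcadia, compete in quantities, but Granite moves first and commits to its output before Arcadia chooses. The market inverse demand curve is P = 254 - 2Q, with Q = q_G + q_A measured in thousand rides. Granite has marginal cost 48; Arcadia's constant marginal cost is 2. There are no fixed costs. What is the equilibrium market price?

Solve by backward induction. Given q_G, the follower Arcadia maximises π_A = (254 - 2q_G - 2q_A)q_A - 2q_A.
Setting the follower's marginal profit to zero, 252 - 2q_G - 4q_A = 0, i.e. q_A = (252 - 2q_G)/4.
The leader anticipates this reaction. Substituting into P = 254 - 2Q gives P = 128 - q_G, so π_G = (128 - q_G)q_G - 48q_G.
The leader's first-order condition 80 - 2q_G = 0 yields q_G = 40.
Then q_A = (252 - 2·40)/4 = 43.
Total output Q = 83, so price P = 254 - 2·83 = 88.

88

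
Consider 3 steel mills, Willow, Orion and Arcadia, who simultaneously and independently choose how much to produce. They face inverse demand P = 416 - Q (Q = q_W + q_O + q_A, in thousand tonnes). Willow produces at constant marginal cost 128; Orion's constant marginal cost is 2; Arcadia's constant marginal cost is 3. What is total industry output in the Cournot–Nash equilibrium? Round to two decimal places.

Willow's profit: π_W = (416 - Q)q_W - (128q_W). Setting ∂π_W/∂q_W = 0: 288 - 2q_W - (q_O + q_A) = 0.
Orion's first-order condition: 414 - 2q_O - (q_W + q_A) = 0.
Arcadia's first-order condition: 413 - 2q_A - (q_W + q_O) = 0.
Adding the 3 first-order conditions: 1115 − 4Q = 0, so Q = 1115/4.
Back-substituting: q_W = (288 − 1115/4) = 37/4, q_O = (414 − 1115/4) = 541/4, q_A = (413 − 1115/4) = 537/4.
Total output Q = 37/4 + 541/4 + 537/4 = 1115/4.

278.75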